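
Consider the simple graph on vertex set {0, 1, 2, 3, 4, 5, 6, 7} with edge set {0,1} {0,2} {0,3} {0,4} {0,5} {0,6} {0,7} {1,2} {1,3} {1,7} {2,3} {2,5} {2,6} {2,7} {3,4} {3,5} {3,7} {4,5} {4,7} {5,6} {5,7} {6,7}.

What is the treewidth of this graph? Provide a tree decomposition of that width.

Treewidth 4.
Bags: B1 = {0, 2, 3, 5, 7}  B2 = {0, 2, 5, 6, 7}  B3 = {0, 3, 4, 5, 7}  B4 = {0, 1, 2, 3, 7}
Tree: B1–B2, B1–B3, B1–B4

Every bag has size at most 5, so the width is 5 − 1 = 4 and tw(G) ≤ 4. Conversely, {0, 1, 2, 3, 7} is a clique of size 5, and the vertices of any clique must share a bag in every tree decomposition; so some bag has ≥ 5 vertices and tw(G) ≥ 4. Therefore the treewidth is 4.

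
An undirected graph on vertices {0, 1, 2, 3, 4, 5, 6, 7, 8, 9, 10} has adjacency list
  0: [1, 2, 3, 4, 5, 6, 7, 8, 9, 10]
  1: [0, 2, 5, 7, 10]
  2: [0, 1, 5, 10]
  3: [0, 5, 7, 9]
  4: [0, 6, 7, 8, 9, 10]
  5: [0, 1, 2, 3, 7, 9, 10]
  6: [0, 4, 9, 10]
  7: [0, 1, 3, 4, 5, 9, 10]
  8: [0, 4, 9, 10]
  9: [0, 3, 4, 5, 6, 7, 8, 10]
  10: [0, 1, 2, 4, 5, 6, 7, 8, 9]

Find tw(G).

4

A width-4 tree decomposition is:
Bags: B1 = {0, 1, 5, 7, 10}  B2 = {0, 5, 7, 9, 10}  B3 = {0, 3, 5, 7, 9}  B4 = {0, 4, 7, 9, 10}  B5 = {0, 4, 8, 9, 10}  B6 = {0, 4, 6, 9, 10}  B7 = {0, 1, 2, 5, 10}
Tree: B1–B2, B2–B3, B2–B4, B4–B5, B5–B6, B1–B7
The largest bag has 5 vertices, giving width 4; this decomposition certifies tw(G) ≤ 4. Conversely, {0, 1, 2, 5, 10} is a clique of size 5, and the vertices of any clique must share a bag in every tree decomposition; so some bag has ≥ 5 vertices and tw(G) ≥ 4. Therefore the treewidth is 4.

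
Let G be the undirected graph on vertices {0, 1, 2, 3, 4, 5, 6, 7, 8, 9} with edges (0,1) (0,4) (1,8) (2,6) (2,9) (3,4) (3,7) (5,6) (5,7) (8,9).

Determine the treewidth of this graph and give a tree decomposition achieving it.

Each bag holds 3 vertices, so the decomposition has width 2, which upper-bounds the treewidth. The edges 4–0–1–8–9–2–6–5–7–3–4 form a cycle, so G is not a tree and its treewidth is at least 2. Therefore the treewidth is 2.

Treewidth 2.
One optimal decomposition is:
Bags: B1 = {0, 1, 4}  B2 = {1, 4, 8}  B3 = {4, 8, 9}  B4 = {2, 4, 9}  B5 = {2, 4, 6}  B6 = {4, 5, 6}  B7 = {4, 5, 7}  B8 = {3, 4, 7}
Tree: B1–B2, B2–B3, B3–B4, B4–B5, B5–B6, B6–B7, B7–B8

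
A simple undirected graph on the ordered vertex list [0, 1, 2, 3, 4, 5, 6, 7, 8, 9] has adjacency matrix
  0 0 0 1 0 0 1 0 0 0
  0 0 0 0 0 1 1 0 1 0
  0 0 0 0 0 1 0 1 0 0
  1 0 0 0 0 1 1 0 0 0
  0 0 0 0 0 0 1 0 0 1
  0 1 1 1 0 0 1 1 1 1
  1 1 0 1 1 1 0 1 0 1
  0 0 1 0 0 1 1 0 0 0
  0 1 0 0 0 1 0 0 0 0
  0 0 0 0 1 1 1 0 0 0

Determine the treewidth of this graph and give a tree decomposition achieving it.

Treewidth 2.
Bags: B1 = {3, 5, 6}  B2 = {0, 3, 6}  B3 = {5, 6, 7}  B4 = {2, 5, 7}  B5 = {1, 5, 6}  B6 = {1, 5, 8}  B7 = {5, 6, 9}  B8 = {4, 6, 9}
Tree: B1–B2, B1–B3, B3–B4, B1–B5, B5–B6, B3–B7, B7–B8

The largest bag has 3 vertices, giving width 2; this decomposition certifies tw(G) ≤ 2. On the other hand G contains the 3-clique {0, 3, 6}. A clique must lie in a single bag of any decomposition, so no decomposition can have width below 2. Combining the bounds, tw(G) = 2.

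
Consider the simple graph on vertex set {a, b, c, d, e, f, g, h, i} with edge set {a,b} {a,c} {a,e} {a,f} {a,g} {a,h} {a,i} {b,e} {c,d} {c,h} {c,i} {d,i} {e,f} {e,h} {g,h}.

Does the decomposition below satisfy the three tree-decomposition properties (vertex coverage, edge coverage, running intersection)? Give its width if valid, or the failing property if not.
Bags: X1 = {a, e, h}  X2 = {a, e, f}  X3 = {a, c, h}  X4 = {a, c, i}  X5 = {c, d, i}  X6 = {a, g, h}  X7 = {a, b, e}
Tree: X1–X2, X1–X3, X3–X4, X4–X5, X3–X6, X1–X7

Yes; width 2.

Every vertex of G appears in some bag (union = {a, b, c, d, e, f, g, h, i}); every edge is covered by a bag; and for each vertex v the set of bags containing v is connected in the bag tree. The decomposition is therefore valid. The largest bag has 3 vertices, so the width is 2.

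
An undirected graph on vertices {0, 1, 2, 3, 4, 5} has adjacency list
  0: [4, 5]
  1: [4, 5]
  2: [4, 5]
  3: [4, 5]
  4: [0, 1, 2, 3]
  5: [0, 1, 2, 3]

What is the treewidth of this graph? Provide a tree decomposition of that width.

The largest bag has 3 vertices, giving width 2; this decomposition certifies tw(G) ≤ 2. For the lower bound, G contains the cycle 2–5–0–4–2, so G is not a forest; only forests have treewidth ≤ 1, hence tw(G) ≥ 2. Combining the bounds, tw(G) = 2.

Treewidth 2.
One optimal decomposition is:
Bags: B1 = {2, 4, 5}  B2 = {0, 4, 5}  B3 = {1, 4, 5}  B4 = {3, 4, 5}
Tree: B1–B2, B2–B3, B3–B4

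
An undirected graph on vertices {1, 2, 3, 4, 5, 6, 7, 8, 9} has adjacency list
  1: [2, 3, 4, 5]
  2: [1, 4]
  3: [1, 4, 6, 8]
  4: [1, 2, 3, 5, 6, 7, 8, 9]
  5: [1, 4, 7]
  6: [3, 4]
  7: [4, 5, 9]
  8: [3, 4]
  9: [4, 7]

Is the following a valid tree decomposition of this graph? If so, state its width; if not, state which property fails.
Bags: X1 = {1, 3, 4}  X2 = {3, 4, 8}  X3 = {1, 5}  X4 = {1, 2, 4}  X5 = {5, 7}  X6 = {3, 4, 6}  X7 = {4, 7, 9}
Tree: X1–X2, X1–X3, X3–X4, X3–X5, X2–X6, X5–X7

No — edge (4,5) lies in no bag.

A tree decomposition must satisfy three properties: every vertex lies in some bag; for every edge, both endpoints lie together in some bag; and for every vertex, the bags containing it form a connected subtree. Here edge (4,5) lies in no bag, so the decomposition is invalid.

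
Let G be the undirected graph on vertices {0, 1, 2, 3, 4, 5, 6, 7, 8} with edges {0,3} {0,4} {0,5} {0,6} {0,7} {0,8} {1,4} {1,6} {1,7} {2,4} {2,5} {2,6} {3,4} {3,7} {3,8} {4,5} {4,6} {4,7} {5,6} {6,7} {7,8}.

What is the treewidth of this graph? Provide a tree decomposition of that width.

Each bag holds 4 vertices, so the decomposition has width 3, which upper-bounds the treewidth. Conversely, {0, 3, 7, 8} is a clique of size 4, and the vertices of any clique must share a bag in every tree decomposition; so some bag has ≥ 4 vertices and tw(G) ≥ 3. Hence tw(G) = 3 exactly.

Treewidth 3.
Bags: B1 = {0, 3, 7, 8}  B2 = {0, 3, 4, 7}  B3 = {0, 4, 6, 7}  B4 = {0, 4, 5, 6}  B5 = {1, 4, 6, 7}  B6 = {2, 4, 5, 6}
Tree: B1–B2, B2–B3, B3–B4, B3–B5, B4–B6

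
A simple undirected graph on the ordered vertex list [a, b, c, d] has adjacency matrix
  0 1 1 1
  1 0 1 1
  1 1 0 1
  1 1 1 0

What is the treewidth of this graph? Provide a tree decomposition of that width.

Treewidth 3.
One optimal decomposition is:
Bags: B1 = {a, b, c, d}
Tree: (single bag)

With just one bag of size 4, the width is 4 − 1 = 3, so tw(G) ≤ 3. On the other hand G contains the 4-clique {a, b, c, d}. A clique must lie in a single bag of any decomposition, so no decomposition can have width below 3. The upper and lower bounds meet at 3, so that is the treewidth.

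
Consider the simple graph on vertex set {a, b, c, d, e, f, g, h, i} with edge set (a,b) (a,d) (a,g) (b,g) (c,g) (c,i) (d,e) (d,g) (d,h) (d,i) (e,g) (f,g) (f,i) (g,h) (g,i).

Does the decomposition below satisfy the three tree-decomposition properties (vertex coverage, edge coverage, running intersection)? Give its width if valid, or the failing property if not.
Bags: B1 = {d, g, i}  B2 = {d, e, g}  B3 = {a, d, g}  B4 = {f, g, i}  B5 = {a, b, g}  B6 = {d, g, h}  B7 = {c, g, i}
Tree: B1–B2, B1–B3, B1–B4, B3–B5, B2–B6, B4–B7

Yes; width 2.

Vertex coverage: the bags together contain {a, b, c, d, e, f, g, h, i}, the full vertex set. Edge coverage: each edge of G has both endpoints in at least one bag. Running intersection: for every vertex, the bags containing it form a connected subtree. All three properties hold, so this is a valid tree decomposition of width max|bag| − 1 = 2, and hence tw(G) ≤ 2.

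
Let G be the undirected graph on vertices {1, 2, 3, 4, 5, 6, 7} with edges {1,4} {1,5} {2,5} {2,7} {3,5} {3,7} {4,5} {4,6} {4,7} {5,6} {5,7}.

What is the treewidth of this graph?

2

A width-2 tree decomposition is:
Bags: B1 = {4, 5, 7}  B2 = {4, 5, 6}  B3 = {3, 5, 7}  B4 = {2, 5, 7}  B5 = {1, 4, 5}
Tree: B1–B2, B1–B3, B1–B4, B2–B5
The largest bag has 3 vertices, giving width 2; this decomposition certifies tw(G) ≤ 2. For the lower bound, the 3 vertices {2, 5, 7} are pairwise adjacent, and any tree decomposition puts a clique entirely inside one bag — forcing width ≥ 2. Therefore the treewidth is 2.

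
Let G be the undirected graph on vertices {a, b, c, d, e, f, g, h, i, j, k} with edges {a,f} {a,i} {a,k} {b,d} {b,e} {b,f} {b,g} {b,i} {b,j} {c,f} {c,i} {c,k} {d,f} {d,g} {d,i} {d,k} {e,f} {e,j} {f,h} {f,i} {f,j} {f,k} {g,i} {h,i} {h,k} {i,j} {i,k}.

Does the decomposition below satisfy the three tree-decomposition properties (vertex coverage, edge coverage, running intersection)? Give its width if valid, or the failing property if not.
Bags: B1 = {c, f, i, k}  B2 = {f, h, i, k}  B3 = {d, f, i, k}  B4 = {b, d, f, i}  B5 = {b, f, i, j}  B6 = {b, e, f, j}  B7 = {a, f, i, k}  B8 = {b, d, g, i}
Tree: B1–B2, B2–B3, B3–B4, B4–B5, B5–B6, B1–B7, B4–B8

Yes; width 3.

Checking the three conditions: (i) the bags cover all of {a, b, c, d, e, f, g, h, i, j, k}; (ii) for each edge, some bag contains both endpoints; (iii) the bags containing any fixed vertex form a subtree. All hold, so the decomposition is valid with width 4 − 1 = 3.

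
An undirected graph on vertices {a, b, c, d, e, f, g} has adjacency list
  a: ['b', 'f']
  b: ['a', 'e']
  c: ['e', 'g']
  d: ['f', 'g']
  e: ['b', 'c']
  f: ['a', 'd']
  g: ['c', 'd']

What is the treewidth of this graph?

A width-2 tree decomposition is:
Bags: B1 = {c, e, g}  B2 = {b, e, g}  B3 = {a, b, g}  B4 = {a, f, g}  B5 = {d, f, g}
Tree: B1–B2, B2–B3, B3–B4, B4–B5
The largest bag has 3 vertices, giving width 2; this decomposition certifies tw(G) ≤ 2. For the lower bound, G contains the cycle g–c–e–b–a–f–d–g, so G is not a forest; only forests have treewidth ≤ 1, hence tw(G) ≥ 2. Hence tw(G) = 2 exactly.

2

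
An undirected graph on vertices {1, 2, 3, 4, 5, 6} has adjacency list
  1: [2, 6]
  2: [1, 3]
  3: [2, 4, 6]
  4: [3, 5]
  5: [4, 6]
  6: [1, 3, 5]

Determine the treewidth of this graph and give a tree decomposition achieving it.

Treewidth 2.
One optimal decomposition is:
Bags: B1 = {1, 2, 6}  B2 = {2, 3, 6}  B3 = {3, 5, 6}  B4 = {3, 4, 5}
Tree: B1–B2, B2–B3, B3–B4

Every bag has size at most 3, so the width is 3 − 1 = 2 and tw(G) ≤ 2. The edges 1–2–3–6–1 form a cycle, so G is not a tree and its treewidth is at least 2. Combining the bounds, tw(G) = 2.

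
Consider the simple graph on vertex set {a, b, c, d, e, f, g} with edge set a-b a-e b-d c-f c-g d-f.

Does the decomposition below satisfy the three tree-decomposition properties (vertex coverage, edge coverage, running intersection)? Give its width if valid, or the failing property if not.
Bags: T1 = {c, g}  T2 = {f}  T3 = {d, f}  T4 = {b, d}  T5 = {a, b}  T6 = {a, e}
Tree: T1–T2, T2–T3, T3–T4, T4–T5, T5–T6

A tree decomposition must satisfy three properties: every vertex lies in some bag; for every edge, both endpoints lie together in some bag; and for every vertex, the bags containing it form a connected subtree. Here edge (c,f) lies in no bag, so the decomposition is invalid.

No — edge (c,f) lies in no bag.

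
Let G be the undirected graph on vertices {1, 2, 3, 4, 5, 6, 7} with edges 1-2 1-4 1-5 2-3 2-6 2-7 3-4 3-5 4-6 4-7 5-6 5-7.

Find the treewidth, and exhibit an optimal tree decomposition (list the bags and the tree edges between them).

Treewidth 3.
One such decomposition:
Bags: B1 = {2, 4, 5, 7}  B2 = {2, 3, 4, 5}  B3 = {2, 4, 5, 6}  B4 = {1, 2, 4, 5}
Tree: B1–B2, B2–B3, B3–B4

Every bag has size at most 4, so the width is 4 − 1 = 3 and tw(G) ≤ 3. For the lower bound: the 4 vertex sets {4,7}, {2,3}, {5}, {6} are disjoint, each induces a connected subgraph, and every pair is joined by at least one edge of G. Contracting each set to a single vertex therefore yields K_{4} as a minor, and since treewidth is minor-monotone, tw(G) ≥ tw(K_{4}) = 3. Hence tw(G) = 3 exactly.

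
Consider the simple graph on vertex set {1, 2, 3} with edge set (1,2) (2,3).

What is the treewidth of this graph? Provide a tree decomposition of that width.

Treewidth 1.
Bags: B1 = {1, 2}  B2 = {2, 3}
Tree: B1–B2

Every bag has size at most 2, so the width is 2 − 1 = 1 and tw(G) ≤ 1. Since G has at least one edge (e.g. 2–1), it is not an edgeless graph, so tw(G) ≥ 1. The upper and lower bounds meet at 1, so that is the treewidth.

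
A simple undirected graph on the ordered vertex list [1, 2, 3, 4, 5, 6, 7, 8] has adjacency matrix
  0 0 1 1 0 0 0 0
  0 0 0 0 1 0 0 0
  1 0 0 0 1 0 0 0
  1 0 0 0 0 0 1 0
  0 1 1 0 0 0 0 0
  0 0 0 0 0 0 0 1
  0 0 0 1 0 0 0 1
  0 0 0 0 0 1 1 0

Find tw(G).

1

A width-1 tree decomposition is:
Bags: B1 = {2, 5}  B2 = {3, 5}  B3 = {1, 3}  B4 = {1, 4}  B5 = {4, 7}  B6 = {7, 8}  B7 = {6, 8}
Tree: B1–B2, B2–B3, B3–B4, B4–B5, B5–B6, B6–B7
Each bag holds 2 vertices, so the decomposition has width 1, which upper-bounds the treewidth. G has an edge, so its treewidth is at least 1. Combining the bounds, tw(G) = 1.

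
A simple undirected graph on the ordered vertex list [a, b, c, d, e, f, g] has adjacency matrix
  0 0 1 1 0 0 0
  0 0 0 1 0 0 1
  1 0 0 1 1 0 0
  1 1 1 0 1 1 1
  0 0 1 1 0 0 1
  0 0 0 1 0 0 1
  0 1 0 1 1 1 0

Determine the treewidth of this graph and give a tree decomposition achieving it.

Every bag has size at most 3, so the width is 3 − 1 = 2 and tw(G) ≤ 2. For the lower bound, the 3 vertices {d, e, g} are pairwise adjacent, and any tree decomposition puts a clique entirely inside one bag — forcing width ≥ 2. Hence tw(G) = 2 exactly.

Treewidth 2.
Bags: B1 = {d, f, g}  B2 = {d, e, g}  B3 = {c, d, e}  B4 = {b, d, g}  B5 = {a, c, d}
Tree: B1–B2, B2–B3, B1–B4, B3–B5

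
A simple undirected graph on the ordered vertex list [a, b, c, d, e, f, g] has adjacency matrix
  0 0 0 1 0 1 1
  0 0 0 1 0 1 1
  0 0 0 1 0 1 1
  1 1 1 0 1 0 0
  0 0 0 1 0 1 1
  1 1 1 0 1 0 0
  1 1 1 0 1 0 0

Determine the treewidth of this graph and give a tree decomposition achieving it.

Each bag holds 4 vertices, so the decomposition has width 3, which upper-bounds the treewidth. For the lower bound: the 4 vertex sets {b,d}, {a,g}, {f}, {e} are disjoint, each induces a connected subgraph, and every pair is joined by at least one edge of G. Contracting each set to a single vertex therefore yields K_{4} as a minor, and since treewidth is minor-monotone, tw(G) ≥ tw(K_{4}) = 3. Therefore the treewidth is 3.

Treewidth 3.
Bags: B1 = {b, d, f, g}  B2 = {a, d, f, g}  B3 = {d, e, f, g}  B4 = {c, d, f, g}
Tree: B1–B2, B2–B3, B3–B4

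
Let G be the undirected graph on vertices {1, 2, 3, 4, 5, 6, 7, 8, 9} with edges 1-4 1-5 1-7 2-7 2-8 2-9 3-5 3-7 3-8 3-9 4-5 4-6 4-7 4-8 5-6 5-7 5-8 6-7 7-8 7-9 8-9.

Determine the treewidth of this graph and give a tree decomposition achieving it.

Treewidth 3.
Bags: B1 = {3, 7, 8, 9}  B2 = {3, 5, 7, 8}  B3 = {4, 5, 7, 8}  B4 = {2, 7, 8, 9}  B5 = {4, 5, 6, 7}  B6 = {1, 4, 5, 7}
Tree: B1–B2, B2–B3, B1–B4, B3–B5, B3–B6

Every bag has size at most 4, so the width is 4 − 1 = 3 and tw(G) ≤ 3. Conversely, {2, 7, 8, 9} is a clique of size 4, and the vertices of any clique must share a bag in every tree decomposition; so some bag has ≥ 4 vertices and tw(G) ≥ 3. The upper and lower bounds meet at 3, so that is the treewidth.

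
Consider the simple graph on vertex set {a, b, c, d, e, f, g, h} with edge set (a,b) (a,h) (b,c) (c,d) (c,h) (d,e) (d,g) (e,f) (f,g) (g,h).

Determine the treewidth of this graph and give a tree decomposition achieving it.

Treewidth 2.
One such decomposition:
Bags: B1 = {e, f, g}  B2 = {d, e, g}  B3 = {d, g, h}  B4 = {c, d, h}  B5 = {a, c, h}  B6 = {a, b, c}
Tree: B1–B2, B2–B3, B3–B4, B4–B5, B5–B6

Every bag has size at most 3, so the width is 3 − 1 = 2 and tw(G) ≤ 2. For the lower bound, G contains the cycle f–e–d–g–f, so G is not a forest; only forests have treewidth ≤ 1, hence tw(G) ≥ 2. Therefore the treewidth is 2.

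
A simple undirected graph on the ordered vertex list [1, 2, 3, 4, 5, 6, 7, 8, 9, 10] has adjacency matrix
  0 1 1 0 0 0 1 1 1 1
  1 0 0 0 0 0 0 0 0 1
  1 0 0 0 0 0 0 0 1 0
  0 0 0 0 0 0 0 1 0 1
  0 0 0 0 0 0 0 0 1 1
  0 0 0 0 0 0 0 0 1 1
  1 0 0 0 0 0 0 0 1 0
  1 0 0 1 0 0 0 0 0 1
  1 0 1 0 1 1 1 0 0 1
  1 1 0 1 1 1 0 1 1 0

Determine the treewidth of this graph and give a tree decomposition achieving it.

Treewidth 2.
One optimal decomposition is:
Bags: B1 = {1, 9, 10}  B2 = {1, 8, 10}  B3 = {6, 9, 10}  B4 = {1, 7, 9}  B5 = {1, 2, 10}  B6 = {4, 8, 10}  B7 = {5, 9, 10}  B8 = {1, 3, 9}
Tree: B1–B2, B1–B3, B1–B4, B1–B5, B2–B6, B1–B7, B4–B8

Each bag holds 3 vertices, so the decomposition has width 2, which upper-bounds the treewidth. For the lower bound, the 3 vertices {1, 8, 10} are pairwise adjacent, and any tree decomposition puts a clique entirely inside one bag — forcing width ≥ 2. Hence tw(G) = 2 exactly.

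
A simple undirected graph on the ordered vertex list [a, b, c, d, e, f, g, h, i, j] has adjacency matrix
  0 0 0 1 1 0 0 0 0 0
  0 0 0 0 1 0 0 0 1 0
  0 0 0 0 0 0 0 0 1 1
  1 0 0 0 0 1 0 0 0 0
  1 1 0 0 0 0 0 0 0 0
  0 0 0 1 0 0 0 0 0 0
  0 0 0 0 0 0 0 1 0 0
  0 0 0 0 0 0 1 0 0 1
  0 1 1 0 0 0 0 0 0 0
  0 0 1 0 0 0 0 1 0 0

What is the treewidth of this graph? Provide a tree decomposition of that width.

Treewidth 1.
One such decomposition:
Bags: B1 = {d, f}  B2 = {a, d}  B3 = {a, e}  B4 = {b, e}  B5 = {b, i}  B6 = {c, i}  B7 = {c, j}  B8 = {h, j}  B9 = {g, h}
Tree: B1–B2, B2–B3, B3–B4, B4–B5, B5–B6, B6–B7, B7–B8, B8–B9

Each bag holds 2 vertices, so the decomposition has width 1, which upper-bounds the treewidth. Any graph with an edge has treewidth ≥ 1, and G has the edge f–d. Hence tw(G) = 1 exactly.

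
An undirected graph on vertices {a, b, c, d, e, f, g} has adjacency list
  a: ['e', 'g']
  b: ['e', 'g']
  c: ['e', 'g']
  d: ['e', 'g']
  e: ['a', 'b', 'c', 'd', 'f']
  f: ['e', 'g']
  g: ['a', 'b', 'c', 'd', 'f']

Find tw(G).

2

A width-2 tree decomposition is:
Bags: B1 = {e, f, g}  B2 = {b, e, g}  B3 = {a, e, g}  B4 = {d, e, g}  B5 = {c, e, g}
Tree: B1–B2, B2–B3, B3–B4, B4–B5
Each bag holds 3 vertices, so the decomposition has width 2, which upper-bounds the treewidth. For the lower bound, G contains the cycle e–f–g–b–e, so G is not a forest; only forests have treewidth ≤ 1, hence tw(G) ≥ 2. The upper and lower bounds meet at 2, so that is the treewidth.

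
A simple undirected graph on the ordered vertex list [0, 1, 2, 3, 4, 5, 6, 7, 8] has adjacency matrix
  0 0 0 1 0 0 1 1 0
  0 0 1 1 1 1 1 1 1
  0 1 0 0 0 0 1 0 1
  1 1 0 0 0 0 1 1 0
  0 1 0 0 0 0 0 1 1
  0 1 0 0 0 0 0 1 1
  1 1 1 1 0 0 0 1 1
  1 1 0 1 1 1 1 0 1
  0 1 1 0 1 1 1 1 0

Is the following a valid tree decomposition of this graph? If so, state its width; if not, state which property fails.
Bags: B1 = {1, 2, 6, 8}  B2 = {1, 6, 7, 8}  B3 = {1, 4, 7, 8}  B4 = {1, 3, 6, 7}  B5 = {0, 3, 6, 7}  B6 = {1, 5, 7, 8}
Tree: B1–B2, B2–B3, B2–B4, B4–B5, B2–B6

Checking the three conditions: (i) the bags cover all of {0, 1, 2, 3, 4, 5, 6, 7, 8}; (ii) for each edge, some bag contains both endpoints; (iii) the bags containing any fixed vertex form a subtree. All hold, so the decomposition is valid with width 4 − 1 = 3.

Yes; width 3.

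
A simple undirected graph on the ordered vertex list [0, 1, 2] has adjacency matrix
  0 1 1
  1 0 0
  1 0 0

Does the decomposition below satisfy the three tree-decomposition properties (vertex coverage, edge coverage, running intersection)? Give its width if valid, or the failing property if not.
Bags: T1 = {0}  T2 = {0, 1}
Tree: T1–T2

A tree decomposition must satisfy three properties: every vertex lies in some bag; for every edge, both endpoints lie together in some bag; and for every vertex, the bags containing it form a connected subtree. Here vertex 2 appears in no bag, so the decomposition is invalid.

No — vertex 2 appears in no bag.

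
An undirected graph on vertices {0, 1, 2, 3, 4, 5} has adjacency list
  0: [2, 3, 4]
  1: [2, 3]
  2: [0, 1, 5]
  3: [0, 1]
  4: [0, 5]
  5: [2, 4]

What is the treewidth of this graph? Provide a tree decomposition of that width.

Treewidth 2.
One such decomposition:
Bags: B1 = {0, 4, 5}  B2 = {0, 2, 5}  B3 = {0, 2, 3}  B4 = {1, 2, 3}
Tree: B1–B2, B2–B3, B3–B4

Every bag has size at most 3, so the width is 3 − 1 = 2 and tw(G) ≤ 2. Since 4–5–2–0–4 is a cycle in G, G is not acyclic. Forests are exactly the graphs of treewidth ≤ 1, so tw(G) ≥ 2. Combining the bounds, tw(G) = 2.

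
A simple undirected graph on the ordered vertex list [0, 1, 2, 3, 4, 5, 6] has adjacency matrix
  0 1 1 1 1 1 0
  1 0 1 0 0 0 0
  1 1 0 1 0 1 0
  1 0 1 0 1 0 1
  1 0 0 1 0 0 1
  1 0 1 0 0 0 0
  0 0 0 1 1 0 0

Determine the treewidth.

A width-2 tree decomposition is:
Bags: B1 = {0, 3, 4}  B2 = {0, 2, 3}  B3 = {3, 4, 6}  B4 = {0, 1, 2}  B5 = {0, 2, 5}
Tree: B1–B2, B1–B3, B2–B4, B4–B5
Each bag holds 3 vertices, so the decomposition has width 2, which upper-bounds the treewidth. On the other hand G contains the 3-clique {0, 1, 2}. A clique must lie in a single bag of any decomposition, so no decomposition can have width below 2. The upper and lower bounds meet at 2, so that is the treewidth.

2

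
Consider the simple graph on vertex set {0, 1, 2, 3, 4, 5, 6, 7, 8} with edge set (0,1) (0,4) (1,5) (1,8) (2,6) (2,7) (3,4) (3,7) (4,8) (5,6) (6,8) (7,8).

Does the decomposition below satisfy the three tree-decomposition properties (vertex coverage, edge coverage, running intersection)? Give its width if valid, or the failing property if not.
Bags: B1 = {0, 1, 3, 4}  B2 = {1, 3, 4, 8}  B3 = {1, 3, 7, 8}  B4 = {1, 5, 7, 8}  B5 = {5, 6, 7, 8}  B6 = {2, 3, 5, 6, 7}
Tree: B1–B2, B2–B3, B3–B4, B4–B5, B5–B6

A tree decomposition must satisfy three properties: every vertex lies in some bag; for every edge, both endpoints lie together in some bag; and for every vertex, the bags containing it form a connected subtree. Here bags containing vertex 3 are not connected in the tree, so the decomposition is invalid.

No — bags containing vertex 3 are not connected in the tree.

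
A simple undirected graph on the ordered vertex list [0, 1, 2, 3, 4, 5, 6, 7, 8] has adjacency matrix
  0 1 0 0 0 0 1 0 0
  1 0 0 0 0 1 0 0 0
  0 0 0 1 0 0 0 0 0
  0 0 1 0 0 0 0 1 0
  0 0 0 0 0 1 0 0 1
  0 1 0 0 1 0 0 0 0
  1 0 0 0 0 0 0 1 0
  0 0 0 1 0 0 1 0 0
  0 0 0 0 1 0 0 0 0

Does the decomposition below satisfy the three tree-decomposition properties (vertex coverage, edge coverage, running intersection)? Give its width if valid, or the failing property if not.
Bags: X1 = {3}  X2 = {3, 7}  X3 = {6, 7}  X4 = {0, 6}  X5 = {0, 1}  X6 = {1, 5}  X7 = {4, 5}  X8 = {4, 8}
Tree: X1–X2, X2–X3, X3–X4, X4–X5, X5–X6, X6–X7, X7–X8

No — vertex 2 appears in no bag.

A tree decomposition must satisfy three properties: every vertex lies in some bag; for every edge, both endpoints lie together in some bag; and for every vertex, the bags containing it form a connected subtree. Here vertex 2 appears in no bag, so the decomposition is invalid.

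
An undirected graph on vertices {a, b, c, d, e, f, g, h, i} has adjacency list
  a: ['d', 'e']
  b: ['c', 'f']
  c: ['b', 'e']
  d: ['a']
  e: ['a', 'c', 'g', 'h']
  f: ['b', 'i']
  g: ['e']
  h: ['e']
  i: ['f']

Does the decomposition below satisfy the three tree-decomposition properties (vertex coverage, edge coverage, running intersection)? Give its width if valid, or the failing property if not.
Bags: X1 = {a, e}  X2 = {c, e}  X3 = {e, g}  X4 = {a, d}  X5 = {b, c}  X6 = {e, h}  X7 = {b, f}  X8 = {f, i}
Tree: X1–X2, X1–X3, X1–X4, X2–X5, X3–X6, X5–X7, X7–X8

Yes; width 1.

Vertex coverage: the bags together contain {a, b, c, d, e, f, g, h, i}, the full vertex set. Edge coverage: each edge of G has both endpoints in at least one bag. Running intersection: for every vertex, the bags containing it form a connected subtree. All three properties hold, so this is a valid tree decomposition of width max|bag| − 1 = 1, and hence tw(G) ≤ 1.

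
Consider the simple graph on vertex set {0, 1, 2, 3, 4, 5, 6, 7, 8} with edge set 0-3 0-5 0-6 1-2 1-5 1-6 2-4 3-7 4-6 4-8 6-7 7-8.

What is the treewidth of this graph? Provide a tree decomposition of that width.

Every bag has size at most 4, so the width is 4 − 1 = 3 and tw(G) ≤ 3. For the lower bound: the 4 vertex sets {3,7,8}, {4}, {6}, {0,1,2,5} are disjoint, each induces a connected subgraph, and every pair is joined by at least one edge of G. Contracting each set to a single vertex therefore yields K_{4} as a minor, and since treewidth is minor-monotone, tw(G) ≥ tw(K_{4}) = 3. The upper and lower bounds meet at 3, so that is the treewidth.

Treewidth 3.
Bags: B1 = {3, 4, 7, 8}  B2 = {3, 4, 6, 7}  B3 = {0, 3, 4, 6}  B4 = {0, 2, 4, 6}  B5 = {0, 1, 2, 6}  B6 = {0, 1, 2, 5}
Tree: B1–B2, B2–B3, B3–B4, B4–B5, B5–B6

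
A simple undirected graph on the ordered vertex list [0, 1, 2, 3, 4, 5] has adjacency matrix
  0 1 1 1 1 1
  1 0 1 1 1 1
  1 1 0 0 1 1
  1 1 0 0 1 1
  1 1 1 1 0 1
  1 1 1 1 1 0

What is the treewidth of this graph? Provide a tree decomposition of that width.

The largest bag has 5 vertices, giving width 4; this decomposition certifies tw(G) ≤ 4. On the other hand G contains the 5-clique {0, 1, 2, 4, 5}. A clique must lie in a single bag of any decomposition, so no decomposition can have width below 4. The upper and lower bounds meet at 4, so that is the treewidth.

Treewidth 4.
One such decomposition:
Bags: B1 = {0, 1, 2, 4, 5}  B2 = {0, 1, 3, 4, 5}
Tree: B1–B2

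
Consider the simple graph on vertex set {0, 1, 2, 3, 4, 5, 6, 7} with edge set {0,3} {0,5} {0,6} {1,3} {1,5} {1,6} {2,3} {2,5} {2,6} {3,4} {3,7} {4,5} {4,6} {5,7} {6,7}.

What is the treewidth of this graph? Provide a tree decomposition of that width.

Treewidth 3.
One optimal decomposition is:
Bags: B1 = {1, 3, 5, 6}  B2 = {3, 4, 5, 6}  B3 = {2, 3, 5, 6}  B4 = {0, 3, 5, 6}  B5 = {3, 5, 6, 7}
Tree: B1–B2, B2–B3, B3–B4, B4–B5

The largest bag has 4 vertices, giving width 3; this decomposition certifies tw(G) ≤ 3. For the lower bound: the 4 vertex sets {1,3}, {4,5}, {6}, {2} are disjoint, each induces a connected subgraph, and every pair is joined by at least one edge of G. Contracting each set to a single vertex therefore yields K_{4} as a minor, and since treewidth is minor-monotone, tw(G) ≥ tw(K_{4}) = 3. The upper and lower bounds meet at 3, so that is the treewidth.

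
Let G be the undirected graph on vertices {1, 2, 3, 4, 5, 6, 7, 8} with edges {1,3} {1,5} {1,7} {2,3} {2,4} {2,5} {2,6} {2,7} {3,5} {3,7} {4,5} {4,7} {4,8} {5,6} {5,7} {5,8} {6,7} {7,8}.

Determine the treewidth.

3

A width-3 tree decomposition is:
Bags: B1 = {2, 4, 5, 7}  B2 = {2, 3, 5, 7}  B3 = {2, 5, 6, 7}  B4 = {4, 5, 7, 8}  B5 = {1, 3, 5, 7}
Tree: B1–B2, B1–B3, B1–B4, B2–B5
Each bag holds 4 vertices, so the decomposition has width 3, which upper-bounds the treewidth. On the other hand G contains the 4-clique {4, 5, 7, 8}. A clique must lie in a single bag of any decomposition, so no decomposition can have width below 3. The upper and lower bounds meet at 3, so that is the treewidth.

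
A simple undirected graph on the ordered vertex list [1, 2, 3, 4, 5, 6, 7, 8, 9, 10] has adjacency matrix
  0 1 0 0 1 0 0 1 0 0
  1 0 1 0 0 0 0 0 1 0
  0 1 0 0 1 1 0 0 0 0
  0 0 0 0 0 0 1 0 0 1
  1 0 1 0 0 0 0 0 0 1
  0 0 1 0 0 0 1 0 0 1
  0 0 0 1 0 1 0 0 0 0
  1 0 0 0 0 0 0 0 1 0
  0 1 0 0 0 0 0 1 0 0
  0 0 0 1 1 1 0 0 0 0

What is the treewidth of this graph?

A width-2 tree decomposition is:
Bags: B1 = {1, 8, 9}  B2 = {1, 2, 9}  B3 = {1, 2, 5}  B4 = {2, 3, 5}  B5 = {3, 5, 10}  B6 = {3, 6, 10}  B7 = {4, 6, 10}  B8 = {4, 6, 7}
Tree: B1–B2, B2–B3, B3–B4, B4–B5, B5–B6, B6–B7, B7–B8
The largest bag has 3 vertices, giving width 2; this decomposition certifies tw(G) ≤ 2. Since 8–9–2–1–8 is a cycle in G, G is not acyclic. Forests are exactly the graphs of treewidth ≤ 1, so tw(G) ≥ 2. Therefore the treewidth is 2.

2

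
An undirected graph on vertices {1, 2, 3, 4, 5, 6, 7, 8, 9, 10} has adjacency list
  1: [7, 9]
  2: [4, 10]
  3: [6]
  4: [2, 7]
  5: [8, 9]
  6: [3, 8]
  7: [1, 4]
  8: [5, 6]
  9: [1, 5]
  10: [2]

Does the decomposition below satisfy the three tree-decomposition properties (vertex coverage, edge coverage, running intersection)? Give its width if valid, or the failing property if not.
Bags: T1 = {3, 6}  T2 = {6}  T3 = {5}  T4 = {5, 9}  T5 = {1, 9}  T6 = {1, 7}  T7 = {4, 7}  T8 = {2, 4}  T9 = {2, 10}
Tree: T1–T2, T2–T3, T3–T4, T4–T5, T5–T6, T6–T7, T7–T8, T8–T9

No — vertex 8 appears in no bag.

A tree decomposition must satisfy three properties: every vertex lies in some bag; for every edge, both endpoints lie together in some bag; and for every vertex, the bags containing it form a connected subtree. Here vertex 8 appears in no bag, so the decomposition is invalid.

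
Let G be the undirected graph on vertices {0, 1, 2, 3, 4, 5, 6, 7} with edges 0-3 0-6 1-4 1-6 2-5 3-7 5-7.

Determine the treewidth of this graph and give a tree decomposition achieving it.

Every bag has size at most 2, so the width is 2 − 1 = 1 and tw(G) ≤ 1. Since G has at least one edge (e.g. 4–1), it is not an edgeless graph, so tw(G) ≥ 1. The upper and lower bounds meet at 1, so that is the treewidth.

Treewidth 1.
One optimal decomposition is:
Bags: B1 = {1, 4}  B2 = {1, 6}  B3 = {0, 6}  B4 = {0, 3}  B5 = {3, 7}  B6 = {5, 7}  B7 = {2, 5}
Tree: B1–B2, B2–B3, B3–B4, B4–B5, B5–B6, B6–B7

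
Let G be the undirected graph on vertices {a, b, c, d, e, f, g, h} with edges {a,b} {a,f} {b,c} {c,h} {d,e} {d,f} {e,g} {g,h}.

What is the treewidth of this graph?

A width-2 tree decomposition is:
Bags: B1 = {d, e, f}  B2 = {a, e, f}  B3 = {a, b, e}  B4 = {b, c, e}  B5 = {c, e, h}  B6 = {e, g, h}
Tree: B1–B2, B2–B3, B3–B4, B4–B5, B5–B6
Every bag has size at most 3, so the width is 3 − 1 = 2 and tw(G) ≤ 2. Since e–d–f–a–b–c–h–g–e is a cycle in G, G is not acyclic. Forests are exactly the graphs of treewidth ≤ 1, so tw(G) ≥ 2. Combining the bounds, tw(G) = 2.

2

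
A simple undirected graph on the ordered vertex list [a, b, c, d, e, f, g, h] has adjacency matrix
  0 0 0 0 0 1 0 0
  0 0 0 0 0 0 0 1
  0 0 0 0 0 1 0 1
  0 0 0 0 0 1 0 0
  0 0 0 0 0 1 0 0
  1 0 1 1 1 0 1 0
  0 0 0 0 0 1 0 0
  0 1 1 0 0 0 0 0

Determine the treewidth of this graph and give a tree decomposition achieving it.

Treewidth 1.
One such decomposition:
Bags: B1 = {a, f}  B2 = {c, f}  B3 = {f, g}  B4 = {c, h}  B5 = {d, f}  B6 = {b, h}  B7 = {e, f}
Tree: B1–B2, B2–B3, B2–B4, B1–B5, B4–B6, B1–B7

Each bag holds 2 vertices, so the decomposition has width 1, which upper-bounds the treewidth. Since G has at least one edge (e.g. f–a), it is not an edgeless graph, so tw(G) ≥ 1. Combining the bounds, tw(G) = 1.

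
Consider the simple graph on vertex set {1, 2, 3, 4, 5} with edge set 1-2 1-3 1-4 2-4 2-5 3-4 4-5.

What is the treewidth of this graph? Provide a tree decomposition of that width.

Treewidth 2.
One such decomposition:
Bags: B1 = {1, 2, 4}  B2 = {2, 4, 5}  B3 = {1, 3, 4}
Tree: B1–B2, B1–B3

The largest bag has 3 vertices, giving width 2; this decomposition certifies tw(G) ≤ 2. Conversely, {1, 2, 4} is a clique of size 3, and the vertices of any clique must share a bag in every tree decomposition; so some bag has ≥ 3 vertices and tw(G) ≥ 2. Therefore the treewidth is 2.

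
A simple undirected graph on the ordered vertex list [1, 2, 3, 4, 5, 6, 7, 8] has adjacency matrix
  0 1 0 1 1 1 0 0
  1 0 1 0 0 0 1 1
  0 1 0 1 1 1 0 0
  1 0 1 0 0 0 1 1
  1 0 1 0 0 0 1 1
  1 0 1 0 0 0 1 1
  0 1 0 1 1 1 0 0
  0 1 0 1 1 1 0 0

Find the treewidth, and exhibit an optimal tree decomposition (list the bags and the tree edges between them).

Every bag has size at most 5, so the width is 5 − 1 = 4 and tw(G) ≤ 4. For the lower bound: the 5 vertex sets {5,8}, {4,7}, {3,6}, {1}, {2} are disjoint, each induces a connected subgraph, and every pair is joined by at least one edge of G. Contracting each set to a single vertex therefore yields K_{5} as a minor, and since treewidth is minor-monotone, tw(G) ≥ tw(K_{5}) = 4. Therefore the treewidth is 4.

Treewidth 4.
One optimal decomposition is:
Bags: B1 = {1, 3, 5, 7, 8}  B2 = {1, 3, 4, 7, 8}  B3 = {1, 3, 6, 7, 8}  B4 = {1, 2, 3, 7, 8}
Tree: B1–B2, B2–B3, B3–B4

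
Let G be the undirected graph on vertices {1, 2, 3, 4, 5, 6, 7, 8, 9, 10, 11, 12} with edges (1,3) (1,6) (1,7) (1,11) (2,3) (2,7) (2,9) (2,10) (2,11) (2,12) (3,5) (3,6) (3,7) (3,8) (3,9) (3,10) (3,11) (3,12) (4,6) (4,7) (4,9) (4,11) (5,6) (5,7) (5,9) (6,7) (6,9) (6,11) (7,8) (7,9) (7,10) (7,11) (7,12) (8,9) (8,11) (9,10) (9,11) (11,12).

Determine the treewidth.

4

A width-4 tree decomposition is:
Bags: B1 = {2, 3, 7, 9, 10}  B2 = {2, 3, 7, 9, 11}  B3 = {3, 7, 8, 9, 11}  B4 = {3, 6, 7, 9, 11}  B5 = {4, 6, 7, 9, 11}  B6 = {1, 3, 6, 7, 11}  B7 = {3, 5, 6, 7, 9}  B8 = {2, 3, 7, 11, 12}
Tree: B1–B2, B2–B3, B3–B4, B4–B5, B4–B6, B4–B7, B2–B8
The largest bag has 5 vertices, giving width 4; this decomposition certifies tw(G) ≤ 4. Conversely, {1, 3, 6, 7, 11} is a clique of size 5, and the vertices of any clique must share a bag in every tree decomposition; so some bag has ≥ 5 vertices and tw(G) ≥ 4. Therefore the treewidth is 4.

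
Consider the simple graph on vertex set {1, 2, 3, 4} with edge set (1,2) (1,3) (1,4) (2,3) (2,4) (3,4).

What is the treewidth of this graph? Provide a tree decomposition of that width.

A single bag containing all 4 vertices is trivially a valid decomposition of width 3. Conversely, {1, 2, 3, 4} is a clique of size 4, and the vertices of any clique must share a bag in every tree decomposition; so some bag has ≥ 4 vertices and tw(G) ≥ 3. Hence tw(G) = 3 exactly.

Treewidth 3.
Bags: B1 = {1, 2, 3, 4}
Tree: (single bag)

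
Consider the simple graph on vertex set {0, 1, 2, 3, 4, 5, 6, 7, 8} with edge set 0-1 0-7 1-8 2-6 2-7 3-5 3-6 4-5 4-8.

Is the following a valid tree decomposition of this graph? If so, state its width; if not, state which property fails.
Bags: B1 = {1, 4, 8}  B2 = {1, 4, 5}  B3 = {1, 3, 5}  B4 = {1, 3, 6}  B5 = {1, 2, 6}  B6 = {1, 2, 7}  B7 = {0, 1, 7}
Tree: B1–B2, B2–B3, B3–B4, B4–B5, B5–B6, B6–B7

Every vertex of G appears in some bag (union = {0, 1, 2, 3, 4, 5, 6, 7, 8}); every edge is covered by a bag; and for each vertex v the set of bags containing v is connected in the bag tree. The decomposition is therefore valid. The largest bag has 3 vertices, so the width is 2.

Yes; width 2.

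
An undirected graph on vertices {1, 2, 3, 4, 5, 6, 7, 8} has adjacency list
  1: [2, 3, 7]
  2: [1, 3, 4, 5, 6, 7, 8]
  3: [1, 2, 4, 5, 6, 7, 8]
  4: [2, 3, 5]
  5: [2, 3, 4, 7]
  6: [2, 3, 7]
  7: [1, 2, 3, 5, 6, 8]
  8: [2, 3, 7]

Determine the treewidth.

A width-3 tree decomposition is:
Bags: B1 = {2, 3, 5, 7}  B2 = {2, 3, 4, 5}  B3 = {2, 3, 7, 8}  B4 = {2, 3, 6, 7}  B5 = {1, 2, 3, 7}
Tree: B1–B2, B1–B3, B3–B4, B1–B5
The largest bag has 4 vertices, giving width 3; this decomposition certifies tw(G) ≤ 3. Conversely, {2, 3, 4, 5} is a clique of size 4, and the vertices of any clique must share a bag in every tree decomposition; so some bag has ≥ 4 vertices and tw(G) ≥ 3. The upper and lower bounds meet at 3, so that is the treewidth.

3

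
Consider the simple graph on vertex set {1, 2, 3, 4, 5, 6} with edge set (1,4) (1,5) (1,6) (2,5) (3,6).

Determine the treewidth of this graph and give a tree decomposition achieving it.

Each bag holds 2 vertices, so the decomposition has width 1, which upper-bounds the treewidth. Since G has at least one edge (e.g. 6–3), it is not an edgeless graph, so tw(G) ≥ 1. Combining the bounds, tw(G) = 1.

Treewidth 1.
Bags: B1 = {3, 6}  B2 = {1, 6}  B3 = {1, 5}  B4 = {1, 4}  B5 = {2, 5}
Tree: B1–B2, B2–B3, B3–B4, B3–B5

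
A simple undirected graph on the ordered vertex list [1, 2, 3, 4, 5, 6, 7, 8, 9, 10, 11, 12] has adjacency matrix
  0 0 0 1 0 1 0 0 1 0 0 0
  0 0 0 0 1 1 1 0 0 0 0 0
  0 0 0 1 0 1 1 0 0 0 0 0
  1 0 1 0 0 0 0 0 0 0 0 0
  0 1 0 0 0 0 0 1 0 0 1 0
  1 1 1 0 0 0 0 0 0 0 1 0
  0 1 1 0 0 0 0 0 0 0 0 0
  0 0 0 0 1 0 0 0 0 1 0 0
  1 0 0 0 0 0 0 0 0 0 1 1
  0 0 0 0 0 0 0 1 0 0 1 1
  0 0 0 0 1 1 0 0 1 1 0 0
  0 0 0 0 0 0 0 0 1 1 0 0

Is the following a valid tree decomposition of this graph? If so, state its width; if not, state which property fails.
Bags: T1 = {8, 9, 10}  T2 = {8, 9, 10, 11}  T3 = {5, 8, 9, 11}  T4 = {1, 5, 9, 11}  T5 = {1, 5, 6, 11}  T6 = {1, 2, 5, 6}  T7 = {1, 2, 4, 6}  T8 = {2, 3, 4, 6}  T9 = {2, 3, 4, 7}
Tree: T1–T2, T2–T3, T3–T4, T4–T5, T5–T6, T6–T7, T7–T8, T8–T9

A tree decomposition must satisfy three properties: every vertex lies in some bag; for every edge, both endpoints lie together in some bag; and for every vertex, the bags containing it form a connected subtree. Here vertex 12 appears in no bag, so the decomposition is invalid.

No — vertex 12 appears in no bag.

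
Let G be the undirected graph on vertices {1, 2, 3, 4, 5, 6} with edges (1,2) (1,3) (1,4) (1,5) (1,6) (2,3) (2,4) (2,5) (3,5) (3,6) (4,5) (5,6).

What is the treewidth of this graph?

3

A width-3 tree decomposition is:
Bags: B1 = {1, 3, 5, 6}  B2 = {1, 2, 3, 5}  B3 = {1, 2, 4, 5}
Tree: B1–B2, B2–B3
Each bag holds 4 vertices, so the decomposition has width 3, which upper-bounds the treewidth. Conversely, {1, 2, 3, 5} is a clique of size 4, and the vertices of any clique must share a bag in every tree decomposition; so some bag has ≥ 4 vertices and tw(G) ≥ 3. The upper and lower bounds meet at 3, so that is the treewidth.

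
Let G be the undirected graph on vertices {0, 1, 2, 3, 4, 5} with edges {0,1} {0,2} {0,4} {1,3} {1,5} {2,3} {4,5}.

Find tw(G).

2

A width-2 tree decomposition is:
Bags: B1 = {0, 4, 5}  B2 = {0, 1, 5}  B3 = {0, 1, 2}  B4 = {1, 2, 3}
Tree: B1–B2, B2–B3, B3–B4
Every bag has size at most 3, so the width is 3 − 1 = 2 and tw(G) ≤ 2. Since 4–5–1–0–4 is a cycle in G, G is not acyclic. Forests are exactly the graphs of treewidth ≤ 1, so tw(G) ≥ 2. Therefore the treewidth is 2.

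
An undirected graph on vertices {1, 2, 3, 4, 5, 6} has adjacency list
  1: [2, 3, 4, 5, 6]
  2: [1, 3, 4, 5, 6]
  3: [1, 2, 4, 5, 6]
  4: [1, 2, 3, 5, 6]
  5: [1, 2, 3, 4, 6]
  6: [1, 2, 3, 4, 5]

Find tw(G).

A width-5 tree decomposition is:
Bags: B1 = {1, 2, 3, 4, 5, 6}
Tree: (single bag)
With just one bag of size 6, the width is 6 − 1 = 5, so tw(G) ≤ 5. On the other hand G contains the 6-clique {1, 2, 3, 4, 5, 6}. A clique must lie in a single bag of any decomposition, so no decomposition can have width below 5. Hence tw(G) = 5 exactly.

5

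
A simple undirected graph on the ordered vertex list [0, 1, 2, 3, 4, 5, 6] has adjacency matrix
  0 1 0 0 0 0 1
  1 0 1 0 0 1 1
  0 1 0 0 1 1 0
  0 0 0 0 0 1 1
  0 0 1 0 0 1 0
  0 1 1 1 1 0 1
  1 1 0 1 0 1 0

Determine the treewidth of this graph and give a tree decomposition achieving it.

Treewidth 2.
Bags: B1 = {1, 5, 6}  B2 = {1, 2, 5}  B3 = {3, 5, 6}  B4 = {0, 1, 6}  B5 = {2, 4, 5}
Tree: B1–B2, B1–B3, B1–B4, B2–B5

Every bag has size at most 3, so the width is 3 − 1 = 2 and tw(G) ≤ 2. For the lower bound, the 3 vertices {0, 1, 6} are pairwise adjacent, and any tree decomposition puts a clique entirely inside one bag — forcing width ≥ 2. The upper and lower bounds meet at 2, so that is the treewidth.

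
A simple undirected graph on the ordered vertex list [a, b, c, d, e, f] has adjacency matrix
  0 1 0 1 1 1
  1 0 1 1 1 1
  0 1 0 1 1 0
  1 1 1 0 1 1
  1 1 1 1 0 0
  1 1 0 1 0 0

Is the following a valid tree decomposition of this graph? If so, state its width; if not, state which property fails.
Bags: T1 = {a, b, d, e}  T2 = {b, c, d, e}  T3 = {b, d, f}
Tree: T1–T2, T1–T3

No — edge (a,f) lies in no bag.

A tree decomposition must satisfy three properties: every vertex lies in some bag; for every edge, both endpoints lie together in some bag; and for every vertex, the bags containing it form a connected subtree. Here edge (a,f) lies in no bag, so the decomposition is invalid.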